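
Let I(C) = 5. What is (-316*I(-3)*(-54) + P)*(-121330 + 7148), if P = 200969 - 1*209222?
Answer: -8799664194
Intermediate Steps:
P = -8253 (P = 200969 - 209222 = -8253)
(-316*I(-3)*(-54) + P)*(-121330 + 7148) = (-316*5*(-54) - 8253)*(-121330 + 7148) = (-79*20*(-54) - 8253)*(-114182) = (-1580*(-54) - 8253)*(-114182) = (85320 - 8253)*(-114182) = 77067*(-114182) = -8799664194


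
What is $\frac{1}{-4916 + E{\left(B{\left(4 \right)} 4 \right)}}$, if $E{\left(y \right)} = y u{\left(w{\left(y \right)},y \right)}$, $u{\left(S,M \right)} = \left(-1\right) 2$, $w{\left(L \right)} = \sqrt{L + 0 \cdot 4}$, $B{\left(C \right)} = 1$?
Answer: $- \frac{1}{4924} \approx -0.00020309$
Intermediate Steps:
$w{\left(L \right)} = \sqrt{L}$ ($w{\left(L \right)} = \sqrt{L + 0} = \sqrt{L}$)
$u{\left(S,M \right)} = -2$
$E{\left(y \right)} = - 2 y$ ($E{\left(y \right)} = y \left(-2\right) = - 2 y$)
$\frac{1}{-4916 + E{\left(B{\left(4 \right)} 4 \right)}} = \frac{1}{-4916 - 2 \cdot 1 \cdot 4} = \frac{1}{-4916 - 8} = \frac{1}{-4924} = - \frac{1}{4924}$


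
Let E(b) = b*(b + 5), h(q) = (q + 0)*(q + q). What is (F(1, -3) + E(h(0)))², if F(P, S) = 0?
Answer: 0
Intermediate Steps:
h(q) = 2*q² (h(q) = q*(2*q) = 2*q²)
E(b) = b*(5 + b)
(F(1, -3) + E(h(0)))² = (0 + (2*0²)*(5 + 2*0²))² = (0 + (2*0)*(5 + 2*0))² = (0 + 0*(5 + 0))² = (0 + 0*5)² = (0 + 0)² = 0² = 0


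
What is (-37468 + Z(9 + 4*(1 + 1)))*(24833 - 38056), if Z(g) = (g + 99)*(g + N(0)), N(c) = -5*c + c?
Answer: 469363608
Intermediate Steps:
N(c) = -4*c
Z(g) = g*(99 + g) (Z(g) = (g + 99)*(g - 4*0) = (99 + g)*(g + 0) = (99 + g)*g = g*(99 + g))
(-37468 + Z(9 + 4*(1 + 1)))*(24833 - 38056) = (-37468 + (9 + 4*(1 + 1))*(99 + (9 + 4*(1 + 1))))*(24833 - 38056) = (-37468 + (9 + 4*2)*(99 + (9 + 4*2)))*(-13223) = (-37468 + (9 + 8)*(99 + (9 + 8)))*(-13223) = (-37468 + 17*(99 + 17))*(-13223) = (-37468 + 17*116)*(-13223) = (-37468 + 1972)*(-13223) = -35496*(-13223) = 469363608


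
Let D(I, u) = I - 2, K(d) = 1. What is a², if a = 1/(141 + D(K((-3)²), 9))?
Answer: 1/19600 ≈ 5.1020e-5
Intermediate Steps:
D(I, u) = -2 + I
a = 1/140 (a = 1/(141 + (-2 + 1)) = 1/(141 - 1) = 1/140 ≈ 0.0071429)
a² = (1/140)² = 1/19600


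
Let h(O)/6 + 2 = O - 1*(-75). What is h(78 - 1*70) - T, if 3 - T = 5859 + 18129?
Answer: 24471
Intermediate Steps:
h(O) = 438 + 6*O (h(O) = -12 + 6*(O - 1*(-75)) = -12 + 6*(O + 75) = -12 + 6*(75 + O) = -12 + (450 + 6*O) = 438 + 6*O)
T = -23985 (T = 3 - (5859 + 18129) = 3 - 1*23988 = 3 - 23988 = -23985)
h(78 - 1*70) - T = (438 + 6*(78 - 1*70)) - 1*(-23985) = (438 + 6*(78 - 70)) + 23985 = (438 + 6*8) + 23985 = (438 + 48) + 23985 = 486 + 23985 = 24471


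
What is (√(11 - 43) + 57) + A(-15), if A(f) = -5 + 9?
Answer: 61 + 4*I*√2 ≈ 61.0 + 5.6569*I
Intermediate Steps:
A(f) = 4
(√(11 - 43) + 57) + A(-15) = (√(11 - 43) + 57) + 4 = (√(-32) + 57) + 4 = (4*I*√2 + 57) + 4 = (57 + 4*I*√2) + 4 = 61 + 4*I*√2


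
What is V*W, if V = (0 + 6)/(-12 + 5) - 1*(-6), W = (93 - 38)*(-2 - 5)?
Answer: -1980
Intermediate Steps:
W = -385 (W = 55*(-7) = -385)
V = 36/7 (V = 6/(-7) + 6 = 6*(-1/7) + 6 = -6/7 + 6 = 36/7 ≈ 5.1429)
V*W = (36/7)*(-385) = -1980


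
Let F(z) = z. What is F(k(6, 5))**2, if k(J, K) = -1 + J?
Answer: 25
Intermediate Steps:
F(k(6, 5))**2 = (-1 + 6)**2 = 5**2 = 25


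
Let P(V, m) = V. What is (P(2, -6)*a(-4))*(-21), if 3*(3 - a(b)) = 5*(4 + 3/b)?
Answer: 203/2 ≈ 101.50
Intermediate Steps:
a(b) = -11/3 - 5/b (a(b) = 3 - 5*(4 + 3/b)/3 = 3 - (20 + 15/b)/3 = 3 + (-20/3 - 5/b) = -11/3 - 5/b)
(P(2, -6)*a(-4))*(-21) = (2*(-11/3 - 5/(-4)))*(-21) = (2*(-11/3 - 5*(-¼)))*(-21) = (2*(-11/3 + 5/4))*(-21) = (2*(-29/12))*(-21) = -29/6*(-21) = 203/2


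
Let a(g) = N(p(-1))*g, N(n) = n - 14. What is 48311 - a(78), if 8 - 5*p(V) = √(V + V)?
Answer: 246391/5 + 78*I*√2/5 ≈ 49278.0 + 22.062*I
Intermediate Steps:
p(V) = 8/5 - √2*√V/5 (p(V) = 8/5 - √(V + V)/5 = 8/5 - √2*√V/5)
N(n) = -14 + n
a(g) = g*(-62/5 - I*√2/5) (a(g) = (-14 + (8/5 - √2*√(-1)/5))*g = (-14 + (8/5 - √2*I/5))*g = (-14 + (8/5 - I*√2/5))*g = (-62/5 - I*√2/5)*g = g*(-62/5 - I*√2/5))
48311 - a(78) = 48311 - (-1)*78*(62 + I*√2)/5 = 48311 - (-4836/5 - 78*I*√2/5) = 48311 + (4836/5 + 78*I*√2/5) = 246391/5 + 78*I*√2/5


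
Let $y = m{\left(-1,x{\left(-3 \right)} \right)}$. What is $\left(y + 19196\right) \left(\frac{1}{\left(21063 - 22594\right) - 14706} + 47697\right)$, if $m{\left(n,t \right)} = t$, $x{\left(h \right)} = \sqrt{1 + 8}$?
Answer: $\frac{14868784353412}{16237} \approx 9.1573 \cdot 10^{8}$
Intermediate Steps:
$x{\left(h \right)} = 3$ ($x{\left(h \right)} = \sqrt{9} = 3$)
$y = 3$
$\left(y + 19196\right) \left(\frac{1}{\left(21063 - 22594\right) - 14706} + 47697\right) = \left(3 + 19196\right) \left(\frac{1}{\left(21063 - 22594\right) - 14706} + 47697\right) = 19199 \left(\frac{1}{-1531 - 14706} + 47697\right) = 19199 \left(\frac{1}{-16237} + 47697\right) = 19199 \left(- \frac{1}{16237} + 47697\right) = 19199 \cdot \frac{774456188}{16237} = \frac{14868784353412}{16237}$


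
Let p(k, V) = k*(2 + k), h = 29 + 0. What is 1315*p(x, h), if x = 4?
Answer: 31560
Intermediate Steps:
h = 29
1315*p(x, h) = 1315*(4*(2 + 4)) = 1315*(4*6) = 1315*24 = 31560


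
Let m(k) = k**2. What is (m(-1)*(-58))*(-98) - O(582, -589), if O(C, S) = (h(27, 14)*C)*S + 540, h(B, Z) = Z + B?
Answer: 14059862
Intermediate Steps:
h(B, Z) = B + Z
O(C, S) = 540 + 41*C*S (O(C, S) = ((27 + 14)*C)*S + 540 = (41*C)*S + 540 = 41*C*S + 540 = 540 + 41*C*S)
(m(-1)*(-58))*(-98) - O(582, -589) = ((-1)**2*(-58))*(-98) - (540 + 41*582*(-589)) = (1*(-58))*(-98) - (540 - 14054718) = -58*(-98) - 1*(-14054178) = 5684 + 14054178 = 14059862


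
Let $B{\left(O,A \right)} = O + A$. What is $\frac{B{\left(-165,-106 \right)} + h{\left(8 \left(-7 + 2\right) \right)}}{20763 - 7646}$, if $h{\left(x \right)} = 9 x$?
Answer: $- \frac{631}{13117} \approx -0.048106$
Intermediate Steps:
$B{\left(O,A \right)} = A + O$
$\frac{B{\left(-165,-106 \right)} + h{\left(8 \left(-7 + 2\right) \right)}}{20763 - 7646} = \frac{\left(-106 - 165\right) + 9 \cdot 8 \left(-7 + 2\right)}{20763 - 7646} = \frac{-271 + 9 \cdot 8 \left(-5\right)}{13117} = \left(-271 + 9 \left(-40\right)\right) \frac{1}{13117} = \left(-271 - 360\right) \frac{1}{13117} = \left(-631\right) \frac{1}{13117} = - \frac{631}{13117}$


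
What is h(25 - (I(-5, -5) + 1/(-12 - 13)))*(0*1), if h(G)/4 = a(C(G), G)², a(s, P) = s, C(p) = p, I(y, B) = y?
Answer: 0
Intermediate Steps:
h(G) = 4*G²
h(25 - (I(-5, -5) + 1/(-12 - 13)))*(0*1) = (4*(25 - (-5 + 1/(-12 - 13)))²)*(0*1) = (4*(25 - (-5 + 1/(-25)))²)*0 = (4*(25 - (-5 - 1/25))²)*0 = (4*(25 - 1*(-126/25))²)*0 = (4*(25 + 126/25)²)*0 = (4*(751/25)²)*0 = (4*(564001/625))*0 = (2256004/625)*0 = 0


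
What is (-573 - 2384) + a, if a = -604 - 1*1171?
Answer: -4732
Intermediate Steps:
a = -1775 (a = -604 - 1171 = -1775)
(-573 - 2384) + a = (-573 - 2384) - 1775 = -2957 - 1775 = -4732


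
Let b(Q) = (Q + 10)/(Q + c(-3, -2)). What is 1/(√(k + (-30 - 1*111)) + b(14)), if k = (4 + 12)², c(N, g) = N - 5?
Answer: -4/99 + √115/99 ≈ 0.067917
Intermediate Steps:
c(N, g) = -5 + N
k = 256 (k = 16² = 256)
b(Q) = (10 + Q)/(-8 + Q) (b(Q) = (Q + 10)/(Q + (-5 - 3)) = (10 + Q)/(Q - 8) = (10 + Q)/(-8 + Q))
1/(√(k + (-30 - 1*111)) + b(14)) = 1/(√(256 + (-30 - 1*111)) + (10 + 14)/(-8 + 14)) = 1/(√(256 + (-30 - 111)) + 24/6) = 1/(√(256 - 141) + (⅙)*24) = 1/(√115 + 4) = 1/(4 + √115)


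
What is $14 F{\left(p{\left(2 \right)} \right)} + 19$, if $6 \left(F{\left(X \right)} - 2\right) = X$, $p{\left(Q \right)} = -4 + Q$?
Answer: $\frac{127}{3} \approx 42.333$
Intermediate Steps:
$F{\left(X \right)} = 2 + \frac{X}{6}$
$14 F{\left(p{\left(2 \right)} \right)} + 19 = 14 \left(2 + \frac{-4 + 2}{6}\right) + 19 = 14 \left(2 + \frac{1}{6} \left(-2\right)\right) + 19 = 14 \left(2 - \frac{1}{3}\right) + 19 = 14 \cdot \frac{5}{3} + 19 = \frac{70}{3} + 19 = \frac{127}{3}$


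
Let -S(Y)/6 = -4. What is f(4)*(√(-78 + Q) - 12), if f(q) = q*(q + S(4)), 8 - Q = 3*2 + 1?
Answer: -1344 + 112*I*√77 ≈ -1344.0 + 982.8*I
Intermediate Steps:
S(Y) = 24 (S(Y) = -6*(-4) = 24)
Q = 1 (Q = 8 - (3*2 + 1) = 8 - (6 + 1) = 8 - 1*7 = 8 - 7 = 1)
f(q) = q*(24 + q) (f(q) = q*(q + 24) = q*(24 + q))
f(4)*(√(-78 + Q) - 12) = (4*(24 + 4))*(√(-78 + 1) - 12) = (4*28)*(√(-77) - 12) = 112*(I*√77 - 12) = 112*(-12 + I*√77) = -1344 + 112*I*√77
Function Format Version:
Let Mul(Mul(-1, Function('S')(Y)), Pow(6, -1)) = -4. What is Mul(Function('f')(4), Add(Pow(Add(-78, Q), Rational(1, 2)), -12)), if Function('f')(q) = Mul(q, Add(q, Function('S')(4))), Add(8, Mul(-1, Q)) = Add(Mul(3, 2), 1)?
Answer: Add(-1344, Mul(112, I, Pow(77, Rational(1, 2)))) ≈ Add(-1344.0, Mul(982.80, I))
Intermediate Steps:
Function('S')(Y) = 24 (Function('S')(Y) = Mul(-6, -4) = 24)
Q = 1 (Q = Add(8, Mul(-1, Add(Mul(3, 2), 1))) = Add(8, Mul(-1, Add(6, 1))) = Add(8, Mul(-1, 7)) = Add(8, -7) = 1)
Function('f')(q) = Mul(q, Add(24, q)) (Function('f')(q) = Mul(q, Add(q, 24)) = Mul(q, Add(24, q)))
Mul(Function('f')(4), Add(Pow(Add(-78, Q), Rational(1, 2)), -12)) = Mul(Mul(4, Add(24, 4)), Add(Pow(Add(-78, 1), Rational(1, 2)), -12)) = Mul(Mul(4, 28), Add(Pow(-77, Rational(1, 2)), -12)) = Mul(112, Add(Mul(I, Pow(77, Rational(1, 2))), -12)) = Mul(112, Add(-12, Mul(I, Pow(77, Rational(1, 2))))) = Add(-1344, Mul(112, I, Pow(77, Rational(1, 2))))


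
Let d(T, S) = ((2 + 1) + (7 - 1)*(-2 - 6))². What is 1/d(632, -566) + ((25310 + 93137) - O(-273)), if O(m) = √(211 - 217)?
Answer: 239855176/2025 - I*√6 ≈ 1.1845e+5 - 2.4495*I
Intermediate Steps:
O(m) = I*√6 (O(m) = √(-6) = I*√6)
d(T, S) = 2025 (d(T, S) = (3 + 6*(-8))² = (3 - 48)² = (-45)² = 2025)
1/d(632, -566) + ((25310 + 93137) - O(-273)) = 1/2025 + ((25310 + 93137) - I*√6) = 1/2025 + (118447 - I*√6) = 239855176/2025 - I*√6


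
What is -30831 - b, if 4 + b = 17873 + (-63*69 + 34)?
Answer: -44387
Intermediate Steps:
b = 13556 (b = -4 + (17873 + (-63*69 + 34)) = -4 + (17873 + (-4347 + 34)) = -4 + (17873 - 4313) = -4 + 13560 = 13556)
-30831 - b = -30831 - 1*13556 = -30831 - 13556 = -44387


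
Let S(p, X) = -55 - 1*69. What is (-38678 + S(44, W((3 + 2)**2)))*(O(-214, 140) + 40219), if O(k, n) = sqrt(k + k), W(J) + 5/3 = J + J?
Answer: -1560577638 - 77604*I*sqrt(107) ≈ -1.5606e+9 - 8.0274e+5*I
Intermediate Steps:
W(J) = -5/3 + 2*J (W(J) = -5/3 + (J + J) = -5/3 + 2*J)
S(p, X) = -124 (S(p, X) = -55 - 69 = -124)
O(k, n) = sqrt(2)*sqrt(k) (O(k, n) = sqrt(2*k) = sqrt(2)*sqrt(k))
(-38678 + S(44, W((3 + 2)**2)))*(O(-214, 140) + 40219) = (-38678 - 124)*(sqrt(2)*sqrt(-214) + 40219) = -38802*(sqrt(2)*(I*sqrt(214)) + 40219) = -38802*(2*I*sqrt(107) + 40219) = -38802*(40219 + 2*I*sqrt(107)) = -1560577638 - 77604*I*sqrt(107)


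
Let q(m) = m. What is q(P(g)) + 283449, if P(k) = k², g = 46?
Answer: 285565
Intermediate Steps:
q(P(g)) + 283449 = 46² + 283449 = 2116 + 283449 = 285565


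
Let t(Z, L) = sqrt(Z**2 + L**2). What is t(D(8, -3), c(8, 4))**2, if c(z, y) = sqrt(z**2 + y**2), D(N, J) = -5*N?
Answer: 1680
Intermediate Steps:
c(z, y) = sqrt(y**2 + z**2)
t(Z, L) = sqrt(L**2 + Z**2)
t(D(8, -3), c(8, 4))**2 = (sqrt((sqrt(4**2 + 8**2))**2 + (-5*8)**2))**2 = (sqrt((sqrt(16 + 64))**2 + (-40)**2))**2 = (sqrt((sqrt(80))**2 + 1600))**2 = (sqrt((4*sqrt(5))**2 + 1600))**2 = (sqrt(80 + 1600))**2 = (sqrt(1680))**2 = (4*sqrt(105))**2 = 1680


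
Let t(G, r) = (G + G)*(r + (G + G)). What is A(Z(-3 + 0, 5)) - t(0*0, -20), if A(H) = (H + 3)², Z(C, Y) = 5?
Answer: 64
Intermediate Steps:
A(H) = (3 + H)²
t(G, r) = 2*G*(r + 2*G) (t(G, r) = (2*G)*(r + 2*G) = 2*G*(r + 2*G))
A(Z(-3 + 0, 5)) - t(0*0, -20) = (3 + 5)² - 2*0*0*(-20 + 2*(0*0)) = 8² - 2*0*(-20 + 2*0) = 64 - 2*0*(-20 + 0) = 64 - 2*0*(-20) = 64 - 1*0 = 64 + 0 = 64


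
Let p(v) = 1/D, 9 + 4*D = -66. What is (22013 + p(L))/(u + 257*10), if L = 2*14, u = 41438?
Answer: 1650971/3300600 ≈ 0.50020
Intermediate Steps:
D = -75/4 (D = -9/4 + (¼)*(-66) = -9/4 - 33/2 = -75/4 ≈ -18.750)
L = 28
p(v) = -4/75 (p(v) = 1/(-75/4) = -4/75)
(22013 + p(L))/(u + 257*10) = (22013 - 4/75)/(41438 + 257*10) = 1650971/(75*(41438 + 2570)) = (1650971/75)/44008 = (1650971/75)*(1/44008) = 1650971/3300600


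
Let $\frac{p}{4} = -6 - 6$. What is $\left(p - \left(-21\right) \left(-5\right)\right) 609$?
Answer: $-93177$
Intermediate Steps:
$p = -48$ ($p = 4 \left(-6 - 6\right) = 4 \left(-12\right) = -48$)
$\left(p - \left(-21\right) \left(-5\right)\right) 609 = \left(-48 - \left(-21\right) \left(-5\right)\right) 609 = \left(-48 - 105\right) 609 = \left(-153\right) 609 = -93177$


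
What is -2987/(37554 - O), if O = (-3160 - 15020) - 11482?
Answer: -2987/67216 ≈ -0.044439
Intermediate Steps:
O = -29662 (O = -18180 - 11482 = -29662)
-2987/(37554 - O) = -2987/(37554 - 1*(-29662)) = -2987/(37554 + 29662) = -2987/67216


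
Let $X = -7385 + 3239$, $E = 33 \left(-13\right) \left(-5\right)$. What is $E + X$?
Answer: $-2001$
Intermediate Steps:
$E = 2145$ ($E = \left(-429\right) \left(-5\right) = 2145$)
$X = -4146$
$E + X = 2145 - 4146 = -2001$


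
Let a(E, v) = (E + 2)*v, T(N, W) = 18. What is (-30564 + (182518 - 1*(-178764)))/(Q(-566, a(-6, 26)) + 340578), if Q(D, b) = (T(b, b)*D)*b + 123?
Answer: 330718/1400253 ≈ 0.23618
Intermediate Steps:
a(E, v) = v*(2 + E) (a(E, v) = (2 + E)*v = v*(2 + E))
Q(D, b) = 123 + 18*D*b (Q(D, b) = (18*D)*b + 123 = 18*D*b + 123 = 123 + 18*D*b)
(-30564 + (182518 - 1*(-178764)))/(Q(-566, a(-6, 26)) + 340578) = (-30564 + (182518 - 1*(-178764)))/((123 + 18*(-566)*(26*(2 - 6))) + 340578) = (-30564 + (182518 + 178764))/((123 + 18*(-566)*(26*(-4))) + 340578) = (-30564 + 361282)/((123 + 18*(-566)*(-104)) + 340578) = 330718/((123 + 1059552) + 340578) = 330718/(1059675 + 340578) = 330718/1400253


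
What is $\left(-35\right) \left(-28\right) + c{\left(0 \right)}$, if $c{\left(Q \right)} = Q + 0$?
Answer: $980$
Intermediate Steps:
$c{\left(Q \right)} = Q$
$\left(-35\right) \left(-28\right) + c{\left(0 \right)} = \left(-35\right) \left(-28\right) + 0 = 980 + 0 = 980$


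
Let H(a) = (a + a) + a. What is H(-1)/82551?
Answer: -1/27517 ≈ -3.6341e-5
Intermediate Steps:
H(a) = 3*a (H(a) = 2*a + a = 3*a)
H(-1)/82551 = (3*(-1))/82551 = -3*1/82551 = -1/27517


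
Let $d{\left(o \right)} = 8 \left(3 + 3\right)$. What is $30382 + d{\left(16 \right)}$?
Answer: $30430$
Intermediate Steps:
$d{\left(o \right)} = 48$ ($d{\left(o \right)} = 8 \cdot 6 = 48$)
$30382 + d{\left(16 \right)} = 30382 + 48 = 30430$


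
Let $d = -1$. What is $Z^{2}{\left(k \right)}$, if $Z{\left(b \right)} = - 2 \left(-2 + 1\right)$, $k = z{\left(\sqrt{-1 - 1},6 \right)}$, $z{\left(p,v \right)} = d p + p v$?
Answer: $4$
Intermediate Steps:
$z{\left(p,v \right)} = - p + p v$
$k = 5 i \sqrt{2}$ ($k = \sqrt{-1 - 1} \left(-1 + 6\right) = \sqrt{-2} \cdot 5 = i \sqrt{2} \cdot 5 = 5 i \sqrt{2} \approx 7.0711 i$)
$Z{\left(b \right)} = 2$ ($Z{\left(b \right)} = \left(-2\right) \left(-1\right) = 2$)
$Z^{2}{\left(k \right)} = 2^{2} = 4$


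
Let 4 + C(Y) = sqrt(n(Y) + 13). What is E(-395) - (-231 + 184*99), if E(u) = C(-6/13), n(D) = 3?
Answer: -17985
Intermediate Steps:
C(Y) = 0 (C(Y) = -4 + sqrt(3 + 13) = -4 + sqrt(16) = -4 + 4 = 0)
E(u) = 0
E(-395) - (-231 + 184*99) = 0 - (-231 + 184*99) = 0 - (-231 + 18216) = 0 - 1*17985 = 0 - 17985 = -17985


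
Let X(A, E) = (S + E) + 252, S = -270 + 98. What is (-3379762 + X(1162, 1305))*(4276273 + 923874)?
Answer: -17568057021419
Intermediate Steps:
S = -172
X(A, E) = 80 + E (X(A, E) = (-172 + E) + 252 = 80 + E)
(-3379762 + X(1162, 1305))*(4276273 + 923874) = (-3379762 + (80 + 1305))*(4276273 + 923874) = (-3379762 + 1385)*5200147 = -3378377*5200147 = -17568057021419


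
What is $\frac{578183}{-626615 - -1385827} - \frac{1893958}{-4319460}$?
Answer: $\frac{51780973451}{43149814020} \approx 1.2$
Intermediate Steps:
$\frac{578183}{-626615 - -1385827} - \frac{1893958}{-4319460} = \frac{578183}{-626615 + 1385827} - - \frac{49841}{113670} = \frac{578183}{759212} + \frac{49841}{113670} = \frac{51780973451}{43149814020}$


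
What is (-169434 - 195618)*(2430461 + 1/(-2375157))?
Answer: -702448446239341184/791719 ≈ -8.8724e+11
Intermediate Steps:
(-169434 - 195618)*(2430461 + 1/(-2375157)) = -365052*(2430461 - 1/2375157) = -365052*5772726457376/2375157 = -702448446239341184/791719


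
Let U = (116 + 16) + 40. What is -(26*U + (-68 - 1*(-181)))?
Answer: -4585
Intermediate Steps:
U = 172 (U = 132 + 40 = 172)
-(26*U + (-68 - 1*(-181))) = -(26*172 + (-68 - 1*(-181))) = -(4472 + (-68 + 181)) = -(4472 + 113) = -1*4585 = -4585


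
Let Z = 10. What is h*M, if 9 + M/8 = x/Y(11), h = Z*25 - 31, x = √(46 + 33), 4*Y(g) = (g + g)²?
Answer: -15768 + 1752*√79/121 ≈ -15639.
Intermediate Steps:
Y(g) = g² (Y(g) = (g + g)²/4 = (2*g)²/4 = (4*g²)/4 = g²)
x = √79 ≈ 8.8882
h = 219 (h = 10*25 - 31 = 250 - 31 = 219)
M = -72 + 8*√79/121 (M = -72 + 8*(√79/(11²)) = -72 + 8*(√79/121) = -72 + 8*√79/121 ≈ -71.412)
h*M = 219*(-72 + 8*√79/121) = -15768 + 1752*√79/121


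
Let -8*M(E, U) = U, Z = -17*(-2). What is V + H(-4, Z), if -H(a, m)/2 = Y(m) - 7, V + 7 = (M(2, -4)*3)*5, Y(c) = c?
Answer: -107/2 ≈ -53.500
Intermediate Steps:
Z = 34
M(E, U) = -U/8
V = ½ (V = -7 + (-⅛*(-4)*3)*5 = -7 + ((½)*3)*5 = -7 + (3/2)*5 = -7 + 15/2 = ½ ≈ 0.50000)
H(a, m) = 14 - 2*m (H(a, m) = -2*(m - 7) = -2*(-7 + m) = 14 - 2*m)
V + H(-4, Z) = ½ + (14 - 2*34) = ½ + (14 - 68) = ½ - 54 = -107/2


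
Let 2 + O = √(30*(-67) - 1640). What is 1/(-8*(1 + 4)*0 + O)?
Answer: -1/1827 - 5*I*√146/3654 ≈ -0.00054735 - 0.016534*I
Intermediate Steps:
O = -2 + 5*I*√146 (O = -2 + √(30*(-67) - 1640) = -2 + √(-2010 - 1640) = -2 + √(-3650) = -2 + 5*I*√146 ≈ -2.0 + 60.415*I)
1/(-8*(1 + 4)*0 + O) = 1/(-8*(1 + 4)*0 + (-2 + 5*I*√146)) = 1/(-40*0 + (-2 + 5*I*√146)) = 1/(-8*0 + (-2 + 5*I*√146)) = 1/(0 + (-2 + 5*I*√146)) = 1/(-2 + 5*I*√146)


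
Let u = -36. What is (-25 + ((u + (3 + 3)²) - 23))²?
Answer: 2304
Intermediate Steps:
(-25 + ((u + (3 + 3)²) - 23))² = (-25 + ((-36 + (3 + 3)²) - 23))² = (-25 + ((-36 + 6²) - 23))² = (-25 + ((-36 + 36) - 23))² = (-25 + (0 - 23))² = (-25 - 23)² = (-48)² = 2304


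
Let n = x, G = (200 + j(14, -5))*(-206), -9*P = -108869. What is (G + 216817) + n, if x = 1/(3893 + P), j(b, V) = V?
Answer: 25420563191/143906 ≈ 1.7665e+5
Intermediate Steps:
P = 108869/9 (P = -1/9*(-108869) = 108869/9 ≈ 12097.)
x = 9/143906 (x = 1/(3893 + 108869/9) = 1/(143906/9) = 9/143906 ≈ 6.2541e-5)
G = -40170 (G = (200 - 5)*(-206) = 195*(-206) = -40170)
n = 9/143906 ≈ 6.2541e-5
(G + 216817) + n = (-40170 + 216817) + 9/143906 = 176647 + 9/143906 = 25420563191/143906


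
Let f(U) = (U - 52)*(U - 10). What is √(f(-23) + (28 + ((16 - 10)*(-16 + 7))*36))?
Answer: √559 ≈ 23.643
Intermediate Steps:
f(U) = (-52 + U)*(-10 + U)
√(f(-23) + (28 + ((16 - 10)*(-16 + 7))*36)) = √((520 + (-23)² - 62*(-23)) + (28 + ((16 - 10)*(-16 + 7))*36)) = √((520 + 529 + 1426) + (28 + (6*(-9))*36)) = √(2475 + (28 - 54*36)) = √(2475 + (28 - 1944)) = √(2475 - 1916) = √559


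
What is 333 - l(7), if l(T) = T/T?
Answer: 332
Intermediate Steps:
l(T) = 1
333 - l(7) = 333 - 1*1 = 333 - 1 = 332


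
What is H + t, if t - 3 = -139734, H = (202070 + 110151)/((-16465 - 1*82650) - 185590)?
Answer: -39782426576/284705 ≈ -1.3973e+5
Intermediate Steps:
H = -312221/284705 (H = 312221/((-16465 - 82650) - 185590) = 312221/(-99115 - 185590) = 312221/(-284705) = 312221*(-1/284705) = -312221/284705 ≈ -1.0966)
t = -139731 (t = 3 - 139734 = -139731)
H + t = -312221/284705 - 139731 = -39782426576/284705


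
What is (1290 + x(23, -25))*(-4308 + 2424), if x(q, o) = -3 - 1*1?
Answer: -2422824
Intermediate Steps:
x(q, o) = -4 (x(q, o) = -3 - 1 = -4)
(1290 + x(23, -25))*(-4308 + 2424) = (1290 - 4)*(-4308 + 2424) = 1286*(-1884) = -2422824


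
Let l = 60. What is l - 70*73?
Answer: -5050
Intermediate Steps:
l - 70*73 = 60 - 70*73 = 60 - 5110 = -5050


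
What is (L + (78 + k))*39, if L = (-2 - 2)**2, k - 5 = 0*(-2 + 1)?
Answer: 3861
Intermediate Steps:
k = 5 (k = 5 + 0*(-2 + 1) = 5 + 0*(-1) = 5 + 0 = 5)
L = 16 (L = (-4)**2 = 16)
(L + (78 + k))*39 = (16 + (78 + 5))*39 = (16 + 83)*39 = 99*39 = 3861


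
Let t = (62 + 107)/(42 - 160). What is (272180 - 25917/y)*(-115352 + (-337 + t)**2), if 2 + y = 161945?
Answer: -166863514038355643/751631444 ≈ -2.2200e+8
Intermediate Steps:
y = 161943 (y = -2 + 161945 = 161943)
t = -169/118 (t = 169/(-118) = 169*(-1/118) = -169/118 ≈ -1.4322)
(272180 - 25917/y)*(-115352 + (-337 + t)**2) = (272180 - 25917/161943)*(-115352 + (-337 - 169/118)**2) = (272180 - 25917*1/161943)*(-115352 + (-39935/118)**2) = (272180 - 8639/53981)*(-115352 + 1594804225/13924) = (14692539941/53981)*(-11357023/13924) = -166863514038355643/751631444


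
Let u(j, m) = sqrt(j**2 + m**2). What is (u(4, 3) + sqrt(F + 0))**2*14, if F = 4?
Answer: 686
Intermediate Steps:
(u(4, 3) + sqrt(F + 0))**2*14 = (sqrt(4**2 + 3**2) + sqrt(4 + 0))**2*14 = (sqrt(16 + 9) + sqrt(4))**2*14 = (sqrt(25) + 2)**2*14 = (5 + 2)**2*14 = 7**2*14 = 49*14 = 686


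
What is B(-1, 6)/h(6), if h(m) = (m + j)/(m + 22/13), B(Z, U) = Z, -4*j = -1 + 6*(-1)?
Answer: -400/403 ≈ -0.99256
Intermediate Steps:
j = 7/4 (j = -(-1 + 6*(-1))/4 = -(-1 - 6)/4 = -1/4*(-7) = 7/4 ≈ 1.7500)
h(m) = (7/4 + m)/(22/13 + m) (h(m) = (m + 7/4)/(m + 22/13) = (7/4 + m)/(m + 22*(1/13)) = (7/4 + m)/(m + 22/13) = (7/4 + m)/(22/13 + m))
B(-1, 6)/h(6) = -1/(13*(7 + 4*6)/(4*(22 + 13*6))) = -1/(13*(7 + 24)/(4*(22 + 78))) = -1/((13/4)*31/100) = -1/((13/4)*(1/100)*31) = -1/403/400 = -1*400/403 = -400/403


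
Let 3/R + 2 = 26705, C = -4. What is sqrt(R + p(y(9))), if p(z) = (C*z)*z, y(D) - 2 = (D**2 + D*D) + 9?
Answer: I*sqrt(1053870601735)/2967 ≈ 346.0*I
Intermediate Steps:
R = 1/8901 (R = 3/(-2 + 26705) = 3/26703 = 3*(1/26703) = 1/8901 ≈ 0.00011235)
y(D) = 11 + 2*D**2 (y(D) = 2 + ((D**2 + D*D) + 9) = 2 + ((D**2 + D**2) + 9) = 2 + (2*D**2 + 9) = 2 + (9 + 2*D**2) = 11 + 2*D**2)
p(z) = -4*z**2 (p(z) = (-4*z)*z = -4*z**2)
sqrt(R + p(y(9))) = sqrt(1/8901 - 4*(11 + 2*9**2)**2) = sqrt(1/8901 - 4*(11 + 2*81)**2) = sqrt(1/8901 - 4*(11 + 162)**2) = sqrt(1/8901 - 4*173**2) = sqrt(1/8901 - 4*29929) = sqrt(1/8901 - 119716) = sqrt(-1065592115/8901) = I*sqrt(1053870601735)/2967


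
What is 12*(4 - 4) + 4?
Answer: 4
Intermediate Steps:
12*(4 - 4) + 4 = 12*0 + 4 = 0 + 4 = 4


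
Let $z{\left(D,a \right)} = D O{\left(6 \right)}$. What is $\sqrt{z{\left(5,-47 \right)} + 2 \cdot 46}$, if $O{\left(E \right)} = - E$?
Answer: $\sqrt{62} \approx 7.874$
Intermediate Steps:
$z{\left(D,a \right)} = - 6 D$ ($z{\left(D,a \right)} = D \left(\left(-1\right) 6\right) = D \left(-6\right) = - 6 D$)
$\sqrt{z{\left(5,-47 \right)} + 2 \cdot 46} = \sqrt{\left(-6\right) 5 + 2 \cdot 46} = \sqrt{-30 + 92} = \sqrt{62}$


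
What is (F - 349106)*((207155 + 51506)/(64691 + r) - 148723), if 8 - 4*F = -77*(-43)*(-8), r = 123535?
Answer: 4793596701720617/94113 ≈ 5.0934e+10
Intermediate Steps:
F = 6624 (F = 2 - (-77*(-43))*(-8)/4 = 2 - 3311*(-8)/4 = 2 - ¼*(-26488) = 2 + 6622 = 6624)
(F - 349106)*((207155 + 51506)/(64691 + r) - 148723) = (6624 - 349106)*((207155 + 51506)/(64691 + 123535) - 148723) = -342482*(258661/188226 - 148723) = -342482*(-27993276737/188226) = 4793596701720617/94113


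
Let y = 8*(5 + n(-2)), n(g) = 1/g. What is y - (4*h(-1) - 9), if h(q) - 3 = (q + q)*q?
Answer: 25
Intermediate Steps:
h(q) = 3 + 2*q**2 (h(q) = 3 + (q + q)*q = 3 + (2*q)*q = 3 + 2*q**2)
y = 36 (y = 8*(5 + 1/(-2)) = 8*(5 - 1/2) = 8*(9/2) = 36)
y - (4*h(-1) - 9) = 36 - (4*(3 + 2*(-1)**2) - 9) = 36 - (4*(3 + 2*1) - 9) = 36 - (4*(3 + 2) - 9) = 36 - (4*5 - 9) = 36 - (20 - 9) = 36 - 1*11 = 36 - 11 = 25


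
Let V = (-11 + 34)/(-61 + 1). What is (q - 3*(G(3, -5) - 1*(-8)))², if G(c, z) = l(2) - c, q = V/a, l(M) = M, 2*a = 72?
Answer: 2059616689/4665600 ≈ 441.45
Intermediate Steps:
V = -23/60 (V = 23/(-60) = 23*(-1/60) = -23/60 ≈ -0.38333)
a = 36 (a = (½)*72 = 36)
q = -23/2160 (q = -23/60/36 = -23/60*1/36 = -23/2160 ≈ -0.010648)
G(c, z) = 2 - c
(q - 3*(G(3, -5) - 1*(-8)))² = (-23/2160 - 3*((2 - 1*3) - 1*(-8)))² = (-23/2160 - 3*((2 - 3) + 8))² = (-23/2160 - 3*(-1 + 8))² = (-23/2160 - 3*7)² = (-23/2160 - 21)² = (-45383/2160)² = 2059616689/4665600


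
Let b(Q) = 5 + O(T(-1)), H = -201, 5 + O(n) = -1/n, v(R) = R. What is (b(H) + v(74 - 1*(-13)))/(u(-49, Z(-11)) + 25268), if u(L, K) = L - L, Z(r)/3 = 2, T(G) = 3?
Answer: 65/18951 ≈ 0.0034299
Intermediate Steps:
Z(r) = 6 (Z(r) = 3*2 = 6)
u(L, K) = 0
O(n) = -5 - 1/n
b(Q) = -⅓ (b(Q) = 5 + (-5 - 1/3) = 5 + (-5 - 1*⅓) = 5 + (-5 - ⅓) = 5 - 16/3 = -⅓)
(b(H) + v(74 - 1*(-13)))/(u(-49, Z(-11)) + 25268) = (-⅓ + (74 - 1*(-13)))/(0 + 25268) = (-⅓ + (74 + 13))/25268 = (-⅓ + 87)*(1/25268) = (260/3)*(1/25268) = 65/18951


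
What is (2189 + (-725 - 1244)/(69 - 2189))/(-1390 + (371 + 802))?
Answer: -4642649/460040 ≈ -10.092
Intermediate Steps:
(2189 + (-725 - 1244)/(69 - 2189))/(-1390 + (371 + 802)) = (2189 - 1969/(-2120))/(-1390 + 1173) = (2189 - 1969*(-1/2120))/(-217) = (2189 + 1969/2120)*(-1/217) = (4642649/2120)*(-1/217) = -4642649/460040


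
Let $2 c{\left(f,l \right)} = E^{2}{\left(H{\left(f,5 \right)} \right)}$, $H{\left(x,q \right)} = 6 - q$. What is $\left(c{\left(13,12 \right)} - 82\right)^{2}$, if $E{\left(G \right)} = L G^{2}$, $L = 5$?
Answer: $\frac{19321}{4} \approx 4830.3$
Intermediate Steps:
$E{\left(G \right)} = 5 G^{2}$
$c{\left(f,l \right)} = \frac{25}{2}$ ($c{\left(f,l \right)} = \frac{\left(5 \left(6 - 5\right)^{2}\right)^{2}}{2} = \frac{\left(5 \cdot 1^{2}\right)^{2}}{2} = \frac{\left(5 \cdot 1\right)^{2}}{2} = \frac{5^{2}}{2} = \frac{1}{2} \cdot 25 = \frac{25}{2}$)
$\left(c{\left(13,12 \right)} - 82\right)^{2} = \left(\frac{25}{2} - 82\right)^{2} = \left(- \frac{139}{2}\right)^{2} = \frac{19321}{4}$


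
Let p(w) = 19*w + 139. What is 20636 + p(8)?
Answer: 20927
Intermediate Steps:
p(w) = 139 + 19*w
20636 + p(8) = 20636 + (139 + 19*8) = 20636 + (139 + 152) = 20636 + 291 = 20927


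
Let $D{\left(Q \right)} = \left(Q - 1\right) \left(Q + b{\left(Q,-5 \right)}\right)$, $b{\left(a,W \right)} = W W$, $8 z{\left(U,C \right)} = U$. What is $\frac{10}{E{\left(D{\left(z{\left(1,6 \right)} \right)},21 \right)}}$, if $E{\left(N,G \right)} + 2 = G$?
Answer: $\frac{10}{19} \approx 0.52632$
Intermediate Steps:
$z{\left(U,C \right)} = \frac{U}{8}$
$b{\left(a,W \right)} = W^{2}$
$D{\left(Q \right)} = \left(-1 + Q\right) \left(25 + Q\right)$ ($D{\left(Q \right)} = \left(Q - 1\right) \left(Q + \left(-5\right)^{2}\right) = \left(-1 + Q\right) \left(Q + 25\right) = \left(-1 + Q\right) \left(25 + Q\right)$)
$E{\left(N,G \right)} = -2 + G$
$\frac{10}{E{\left(D{\left(z{\left(1,6 \right)} \right)},21 \right)}} = \frac{10}{-2 + 21} = \frac{10}{19}$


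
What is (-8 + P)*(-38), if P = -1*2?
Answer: 380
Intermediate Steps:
P = -2
(-8 + P)*(-38) = (-8 - 2)*(-38) = -10*(-38) = 380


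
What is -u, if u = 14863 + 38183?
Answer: -53046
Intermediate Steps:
u = 53046
-u = -1*53046 = -53046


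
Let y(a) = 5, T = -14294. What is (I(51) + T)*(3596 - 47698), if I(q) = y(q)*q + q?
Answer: 616898776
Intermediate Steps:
I(q) = 6*q (I(q) = 5*q + q = 6*q)
(I(51) + T)*(3596 - 47698) = (6*51 - 14294)*(3596 - 47698) = (306 - 14294)*(-44102) = -13988*(-44102) = 616898776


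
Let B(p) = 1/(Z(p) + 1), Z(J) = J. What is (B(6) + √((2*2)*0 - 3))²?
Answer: -146/49 + 2*I*√3/7 ≈ -2.9796 + 0.49487*I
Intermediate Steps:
B(p) = 1/(1 + p) (B(p) = 1/(p + 1) = 1/(1 + p))
(B(6) + √((2*2)*0 - 3))² = (1/(1 + 6) + √((2*2)*0 - 3))² = (1/7 + √(4*0 - 3))² = (⅐ + √(0 - 3))² = (⅐ + √(-3))² = (⅐ + I*√3)²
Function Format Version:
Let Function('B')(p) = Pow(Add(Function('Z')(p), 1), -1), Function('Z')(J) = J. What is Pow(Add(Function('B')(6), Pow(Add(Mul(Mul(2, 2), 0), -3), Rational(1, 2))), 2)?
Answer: Add(Rational(-146, 49), Mul(Rational(2, 7), I, Pow(3, Rational(1, 2)))) ≈ Add(-2.9796, Mul(0.49487, I))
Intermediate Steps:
Function('B')(p) = Pow(Add(1, p), -1) (Function('B')(p) = Pow(Add(p, 1), -1) = Pow(Add(1, p), -1))
Pow(Add(Function('B')(6), Pow(Add(Mul(Mul(2, 2), 0), -3), Rational(1, 2))), 2) = Pow(Add(Pow(Add(1, 6), -1), Pow(Add(Mul(Mul(2, 2), 0), -3), Rational(1, 2))), 2) = Pow(Add(Pow(7, -1), Pow(Add(Mul(4, 0), -3), Rational(1, 2))), 2) = Pow(Add(Rational(1, 7), Pow(Add(0, -3), Rational(1, 2))), 2) = Pow(Add(Rational(1, 7), Pow(-3, Rational(1, 2))), 2) = Pow(Add(Rational(1, 7), Mul(I, Pow(3, Rational(1, 2)))), 2)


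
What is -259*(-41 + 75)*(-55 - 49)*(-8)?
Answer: -7326592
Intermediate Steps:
-259*(-41 + 75)*(-55 - 49)*(-8) = -259*34*(-104)*(-8) = -(-915824)*(-8) = -259*28288 = -7326592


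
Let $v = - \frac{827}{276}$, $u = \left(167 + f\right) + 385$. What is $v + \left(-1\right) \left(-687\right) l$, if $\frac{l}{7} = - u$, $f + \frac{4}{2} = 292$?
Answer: $- \frac{1117573955}{276} \approx -4.0492 \cdot 10^{6}$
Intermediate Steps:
$f = 290$ ($f = -2 + 292 = 290$)
$u = 842$ ($u = \left(167 + 290\right) + 385 = 457 + 385 = 842$)
$l = -5894$ ($l = 7 \left(\left(-1\right) 842\right) = 7 \left(-842\right) = -5894$)
$v = - \frac{827}{276}$ ($v = \left(-827\right) \frac{1}{276} = - \frac{827}{276} \approx -2.9964$)
$v + \left(-1\right) \left(-687\right) l = - \frac{827}{276} + \left(-1\right) \left(-687\right) \left(-5894\right) = - \frac{827}{276} + 687 \left(-5894\right) = - \frac{827}{276} - 4049178 = - \frac{1117573955}{276}$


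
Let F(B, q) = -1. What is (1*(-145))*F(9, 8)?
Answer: 145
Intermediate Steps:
(1*(-145))*F(9, 8) = (1*(-145))*(-1) = -145*(-1) = 145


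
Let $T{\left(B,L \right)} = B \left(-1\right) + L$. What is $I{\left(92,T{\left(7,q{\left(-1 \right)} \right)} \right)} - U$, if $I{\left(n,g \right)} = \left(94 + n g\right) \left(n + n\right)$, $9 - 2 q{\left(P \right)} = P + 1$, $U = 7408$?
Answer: $-32432$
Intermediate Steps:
$q{\left(P \right)} = 4 - \frac{P}{2}$ ($q{\left(P \right)} = \frac{9}{2} - \frac{P + 1}{2} = \frac{9}{2} - \frac{1 + P}{2} = \frac{9}{2} - \left(\frac{1}{2} + \frac{P}{2}\right) = 4 - \frac{P}{2}$)
$T{\left(B,L \right)} = L - B$ ($T{\left(B,L \right)} = - B + L = L - B$)
$I{\left(n,g \right)} = 2 n \left(94 + g n\right)$ ($I{\left(n,g \right)} = \left(94 + g n\right) 2 n = 2 n \left(94 + g n\right)$)
$I{\left(92,T{\left(7,q{\left(-1 \right)} \right)} \right)} - U = 2 \cdot 92 \left(94 + \left(\left(4 - - \frac{1}{2}\right) - 7\right) 92\right) - 7408 = 2 \cdot 92 \left(94 + \left(\left(4 + \frac{1}{2}\right) - 7\right) 92\right) - 7408 = 2 \cdot 92 \left(94 + \left(\frac{9}{2} - 7\right) 92\right) - 7408 = 2 \cdot 92 \left(94 - 230\right) - 7408 = 2 \cdot 92 \left(-136\right) - 7408 = -25024 - 7408 = -32432$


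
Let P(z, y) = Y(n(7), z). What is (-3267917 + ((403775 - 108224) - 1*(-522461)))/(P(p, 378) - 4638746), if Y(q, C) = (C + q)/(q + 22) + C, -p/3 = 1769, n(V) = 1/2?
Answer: 110245725/208992998 ≈ 0.52751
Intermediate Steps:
n(V) = ½
p = -5307 (p = -3*1769 = -5307)
Y(q, C) = C + (C + q)/(22 + q) (Y(q, C) = (C + q)/(22 + q) + C = C + (C + q)/(22 + q))
P(z, y) = 1/45 + 47*z/45 (P(z, y) = (½ + 23*z + z*(½))/(22 + ½) = (½ + 23*z + z/2)/(45/2) = 2*(½ + 47*z/2)/45 = 1/45 + 47*z/45)
(-3267917 + ((403775 - 108224) - 1*(-522461)))/(P(p, 378) - 4638746) = (-3267917 + ((403775 - 108224) - 1*(-522461)))/((1/45 + (47/45)*(-5307)) - 4638746) = (-3267917 + (295551 + 522461))/((1/45 - 83143/15) - 4638746) = (-3267917 + 818012)/(-249428/45 - 4638746) = -2449905/(-208992998/45) = -2449905*(-45/208992998) = 110245725/208992998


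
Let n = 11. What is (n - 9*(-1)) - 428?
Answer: -408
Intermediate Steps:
(n - 9*(-1)) - 428 = (11 - 9*(-1)) - 428 = (11 + 9) - 428 = 20 - 428 = -408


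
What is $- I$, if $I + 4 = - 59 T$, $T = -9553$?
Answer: $-563623$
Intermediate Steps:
$I = 563623$ ($I = -4 - -563627 = -4 + 563627 = 563623$)
$- I = \left(-1\right) 563623 = -563623$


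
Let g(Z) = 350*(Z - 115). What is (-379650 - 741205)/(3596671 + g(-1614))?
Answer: -1120855/2991521 ≈ -0.37468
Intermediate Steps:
g(Z) = -40250 + 350*Z (g(Z) = 350*(-115 + Z) = -40250 + 350*Z)
(-379650 - 741205)/(3596671 + g(-1614)) = (-379650 - 741205)/(3596671 + (-40250 + 350*(-1614))) = -1120855/(3596671 + (-40250 - 564900)) = -1120855/(3596671 - 605150) = -1120855/2991521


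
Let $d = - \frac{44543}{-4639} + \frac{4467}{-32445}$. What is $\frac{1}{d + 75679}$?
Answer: $\frac{50170785}{3797349663089} \approx 1.3212 \cdot 10^{-5}$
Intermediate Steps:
$d = \frac{474825074}{50170785}$ ($d = \left(-44543\right) \left(- \frac{1}{4639}\right) + 4467 \left(- \frac{1}{32445}\right) = \frac{44543}{4639} - \frac{1489}{10815} = \frac{474825074}{50170785} \approx 9.4642$)
$\frac{1}{d + 75679} = \frac{1}{\frac{474825074}{50170785} + 75679} = \frac{1}{\frac{3797349663089}{50170785}} = \frac{50170785}{3797349663089}$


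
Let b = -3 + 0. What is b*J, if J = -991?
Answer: 2973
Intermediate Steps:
b = -3
b*J = -3*(-991) = 2973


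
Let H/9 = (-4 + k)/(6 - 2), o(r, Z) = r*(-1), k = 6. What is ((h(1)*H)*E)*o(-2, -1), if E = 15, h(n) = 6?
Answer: 810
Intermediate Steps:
o(r, Z) = -r
H = 9/2 (H = 9*((-4 + 6)/(6 - 2)) = 9*(2/4) = 9*(2*(¼)) = 9*(½) = 9/2 ≈ 4.5000)
((h(1)*H)*E)*o(-2, -1) = ((6*(9/2))*15)*(-1*(-2)) = (27*15)*2 = 405*2 = 810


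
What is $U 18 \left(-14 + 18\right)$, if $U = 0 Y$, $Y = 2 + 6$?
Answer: $0$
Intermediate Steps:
$Y = 8$
$U = 0$ ($U = 0 \cdot 8 = 0$)
$U 18 \left(-14 + 18\right) = 0 \cdot 18 \left(-14 + 18\right) = 0 \cdot 4 = 0$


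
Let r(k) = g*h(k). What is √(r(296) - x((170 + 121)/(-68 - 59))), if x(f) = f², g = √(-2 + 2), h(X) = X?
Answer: 291*I/127 ≈ 2.2913*I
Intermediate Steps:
g = 0 (g = √0 = 0)
r(k) = 0 (r(k) = 0*k = 0)
√(r(296) - x((170 + 121)/(-68 - 59))) = √(0 - ((170 + 121)/(-68 - 59))²) = √(0 - (291/(-127))²) = √(0 - (291*(-1/127))²) = √(0 - (-291/127)²) = √(0 - 1*84681/16129) = √(0 - 84681/16129) = √(-84681/16129) = 291*I/127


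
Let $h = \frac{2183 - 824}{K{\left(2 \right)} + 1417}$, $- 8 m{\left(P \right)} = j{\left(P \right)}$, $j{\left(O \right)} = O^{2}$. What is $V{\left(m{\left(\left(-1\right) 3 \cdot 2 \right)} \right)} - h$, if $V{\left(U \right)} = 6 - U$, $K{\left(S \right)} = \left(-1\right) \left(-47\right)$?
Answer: $\frac{4671}{488} \approx 9.5717$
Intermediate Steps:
$K{\left(S \right)} = 47$
$m{\left(P \right)} = - \frac{P^{2}}{8}$
$h = \frac{453}{488}$ ($h = \frac{2183 - 824}{47 + 1417} = \frac{1359}{1464} = 1359 \cdot \frac{1}{1464} = \frac{453}{488} \approx 0.92828$)
$V{\left(m{\left(\left(-1\right) 3 \cdot 2 \right)} \right)} - h = \left(6 - - \frac{\left(\left(-1\right) 3 \cdot 2\right)^{2}}{8}\right) - \frac{453}{488} = \left(6 - - \frac{\left(\left(-3\right) 2\right)^{2}}{8}\right) - \frac{453}{488} = \left(6 - - \frac{\left(-6\right)^{2}}{8}\right) - \frac{453}{488} = \left(6 - \left(- \frac{1}{8}\right) 36\right) - \frac{453}{488} = \left(6 - - \frac{9}{2}\right) - \frac{453}{488} = \left(6 + \frac{9}{2}\right) - \frac{453}{488} = \frac{21}{2} - \frac{453}{488} = \frac{4671}{488}$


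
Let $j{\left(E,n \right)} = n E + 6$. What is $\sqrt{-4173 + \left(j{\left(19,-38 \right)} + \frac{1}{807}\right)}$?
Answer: $\frac{i \sqrt{3183955554}}{807} \approx 69.921 i$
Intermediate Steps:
$j{\left(E,n \right)} = 6 + E n$ ($j{\left(E,n \right)} = E n + 6 = 6 + E n$)
$\sqrt{-4173 + \left(j{\left(19,-38 \right)} + \frac{1}{807}\right)} = \sqrt{-4173 + \left(\left(6 + 19 \left(-38\right)\right) + \frac{1}{807}\right)} = \sqrt{-4173 + \left(\left(6 - 722\right) + \frac{1}{807}\right)} = \sqrt{-4173 + \left(-716 + \frac{1}{807}\right)} = \sqrt{-4173 - \frac{577811}{807}} = \sqrt{- \frac{3945422}{807}} = \frac{i \sqrt{3183955554}}{807}$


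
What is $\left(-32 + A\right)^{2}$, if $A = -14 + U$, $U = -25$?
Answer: $5041$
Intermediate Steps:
$A = -39$ ($A = -14 - 25 = -39$)
$\left(-32 + A\right)^{2} = \left(-32 - 39\right)^{2} = \left(-71\right)^{2} = 5041$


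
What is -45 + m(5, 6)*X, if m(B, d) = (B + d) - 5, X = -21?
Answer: -171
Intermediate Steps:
m(B, d) = -5 + B + d
-45 + m(5, 6)*X = -45 + (-5 + 5 + 6)*(-21) = -45 + 6*(-21) = -45 - 126 = -171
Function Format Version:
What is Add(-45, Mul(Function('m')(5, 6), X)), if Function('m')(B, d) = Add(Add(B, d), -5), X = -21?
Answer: -171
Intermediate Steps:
Function('m')(B, d) = Add(-5, B, d)
Add(-45, Mul(Function('m')(5, 6), X)) = Add(-45, Mul(Add(-5, 5, 6), -21)) = Add(-45, Mul(6, -21)) = Add(-45, -126) = -171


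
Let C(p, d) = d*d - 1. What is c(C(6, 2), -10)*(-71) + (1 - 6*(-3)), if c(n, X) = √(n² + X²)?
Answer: 19 - 71*√109 ≈ -722.26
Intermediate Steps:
C(p, d) = -1 + d² (C(p, d) = d² - 1 = -1 + d²)
c(n, X) = √(X² + n²)
c(C(6, 2), -10)*(-71) + (1 - 6*(-3)) = √((-10)² + (-1 + 2²)²)*(-71) + (1 - 6*(-3)) = √(100 + (-1 + 4)²)*(-71) + (1 + 18) = √(100 + 3²)*(-71) + 19 = √(100 + 9)*(-71) + 19 = √109*(-71) + 19 = -71*√109 + 19 = 19 - 71*√109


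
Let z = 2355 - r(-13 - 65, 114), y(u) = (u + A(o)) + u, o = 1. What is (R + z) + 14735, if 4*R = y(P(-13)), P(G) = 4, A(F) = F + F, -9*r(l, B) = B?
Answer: 102631/6 ≈ 17105.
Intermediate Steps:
r(l, B) = -B/9
A(F) = 2*F
y(u) = 2 + 2*u (y(u) = (u + 2*1) + u = (u + 2) + u = (2 + u) + u = 2 + 2*u)
R = 5/2 (R = (2 + 2*4)/4 = (2 + 8)/4 = (¼)*10 = 5/2 ≈ 2.5000)
z = 7103/3 (z = 2355 - (-1)*114/9 = 2355 - 1*(-38/3) = 2355 + 38/3 = 7103/3 ≈ 2367.7)
(R + z) + 14735 = (5/2 + 7103/3) + 14735 = 14221/6 + 14735 = 102631/6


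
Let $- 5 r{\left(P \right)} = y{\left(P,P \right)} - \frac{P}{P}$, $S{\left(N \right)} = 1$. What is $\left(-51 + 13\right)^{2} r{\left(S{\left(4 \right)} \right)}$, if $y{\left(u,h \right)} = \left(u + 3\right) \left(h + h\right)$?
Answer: $- \frac{10108}{5} \approx -2021.6$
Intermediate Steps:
$y{\left(u,h \right)} = 2 h \left(3 + u\right)$ ($y{\left(u,h \right)} = \left(3 + u\right) 2 h = 2 h \left(3 + u\right)$)
$r{\left(P \right)} = \frac{1}{5} - \frac{2 P \left(3 + P\right)}{5}$ ($r{\left(P \right)} = - \frac{2 P \left(3 + P\right) - \frac{P}{P}}{5} = - \frac{2 P \left(3 + P\right) - 1}{5} = - \frac{-1 + 2 P \left(3 + P\right)}{5} = \frac{1}{5} - \frac{2 P \left(3 + P\right)}{5}$)
$\left(-51 + 13\right)^{2} r{\left(S{\left(4 \right)} \right)} = \left(-51 + 13\right)^{2} \left(\frac{1}{5} - \frac{2 \left(3 + 1\right)}{5}\right) = \left(-38\right)^{2} \left(\frac{1}{5} - \frac{2}{5} \cdot 4\right) = 1444 \left(\frac{1}{5} - \frac{8}{5}\right) = 1444 \left(- \frac{7}{5}\right) = - \frac{10108}{5}$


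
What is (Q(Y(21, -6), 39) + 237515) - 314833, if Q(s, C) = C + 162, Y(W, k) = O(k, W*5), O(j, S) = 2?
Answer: -77117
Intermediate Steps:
Y(W, k) = 2
Q(s, C) = 162 + C
(Q(Y(21, -6), 39) + 237515) - 314833 = ((162 + 39) + 237515) - 314833 = (201 + 237515) - 314833 = 237716 - 314833 = -77117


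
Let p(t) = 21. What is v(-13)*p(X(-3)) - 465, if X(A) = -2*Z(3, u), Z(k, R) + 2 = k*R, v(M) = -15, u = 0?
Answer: -780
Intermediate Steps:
Z(k, R) = -2 + R*k (Z(k, R) = -2 + k*R = -2 + R*k)
X(A) = 4 (X(A) = -2*(-2 + 0*3) = -2*(-2 + 0) = -2*(-2) = 4)
v(-13)*p(X(-3)) - 465 = -15*21 - 465 = -315 - 465 = -780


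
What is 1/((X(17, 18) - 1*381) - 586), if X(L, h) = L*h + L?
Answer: -1/644 ≈ -0.0015528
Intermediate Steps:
X(L, h) = L + L*h
1/((X(17, 18) - 1*381) - 586) = 1/((17*(1 + 18) - 1*381) - 586) = 1/((17*19 - 381) - 586) = 1/((323 - 381) - 586) = 1/(-58 - 586) = 1/(-644) = -1/644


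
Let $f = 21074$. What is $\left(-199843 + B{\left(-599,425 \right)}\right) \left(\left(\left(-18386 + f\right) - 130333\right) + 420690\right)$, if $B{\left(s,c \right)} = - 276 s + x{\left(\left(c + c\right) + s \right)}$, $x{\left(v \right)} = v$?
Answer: $-10042066060$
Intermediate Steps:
$B{\left(s,c \right)} = - 275 s + 2 c$ ($B{\left(s,c \right)} = - 276 s + \left(\left(c + c\right) + s\right) = - 276 s + \left(2 c + s\right) = - 276 s + \left(s + 2 c\right) = - 275 s + 2 c$)
$\left(-199843 + B{\left(-599,425 \right)}\right) \left(\left(\left(-18386 + f\right) - 130333\right) + 420690\right) = \left(-199843 + \left(\left(-275\right) \left(-599\right) + 2 \cdot 425\right)\right) \left(\left(\left(-18386 + 21074\right) - 130333\right) + 420690\right) = \left(-199843 + \left(164725 + 850\right)\right) \left(\left(2688 - 130333\right) + 420690\right) = \left(-199843 + 165575\right) \left(-127645 + 420690\right) = \left(-34268\right) 293045 = -10042066060$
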